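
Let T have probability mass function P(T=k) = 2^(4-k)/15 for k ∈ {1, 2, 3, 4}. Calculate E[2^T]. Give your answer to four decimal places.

4.2667

E[2^T] = Σ 2^t·P(T=t)
 = 2·8/15 + 4·4/15 + 8·2/15 + 16·1/15
 = 16/15 + 16/15 + 16/15 + 16/15
 = 64/15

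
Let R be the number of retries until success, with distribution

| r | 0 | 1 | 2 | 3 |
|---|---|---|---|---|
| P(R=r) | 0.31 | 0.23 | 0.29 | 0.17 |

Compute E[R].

E[R] = Σ r·P(R=r)
 = 0·0.31 + 1·0.23 + 2·0.29 + 3·0.17
 = 0 + 0.23 + 0.58 + 0.51
 = 1.32

1.32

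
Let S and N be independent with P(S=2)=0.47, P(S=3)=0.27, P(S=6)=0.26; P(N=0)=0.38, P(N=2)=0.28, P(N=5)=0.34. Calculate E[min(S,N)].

1.597

E[min(S,N)] = Σ_s Σ_n min(s,n) · P(S=s)P(N=n)
 = 0·0.1786 + 2·0.1316 + 2·0.1598 + 0·0.1026 + 2·0.0756 + 3·0.0918 + 0·0.0988 + 2·0.0728 + 5·0.0884
 = 0 + 0.2632 + 0.3196 + 0 + 0.1512 + 0.2754 + 0 + 0.1456 + 0.442
 = 1.597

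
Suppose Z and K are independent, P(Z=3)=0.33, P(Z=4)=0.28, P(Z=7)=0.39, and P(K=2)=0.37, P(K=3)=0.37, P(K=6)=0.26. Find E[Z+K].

8.25

E[Z+K] = Σ_z Σ_k (z+k) · P(Z=z)P(K=k)
 = 5·0.1221 + 6·0.1221 + 9·0.0858 + 6·0.1036 + 7·0.1036 + 10·0.0728 + 9·0.1443 + 10·0.1443 + 13·0.1014
 = 0.6105 + 0.7326 + 0.7722 + 0.6216 + 0.7252 + 0.728 + 1.2987 + 1.443 + 1.3182
 = 8.25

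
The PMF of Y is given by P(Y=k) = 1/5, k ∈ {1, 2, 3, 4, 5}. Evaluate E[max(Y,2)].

3.2

E[max(Y,2)] = Σ max(y,2)·P(Y=y)
 = 2·1/5 + 2·1/5 + 3·1/5 + 4·1/5 + 5·1/5
 = 2/5 + 2/5 + 3/5 + 4/5 + 1
 = 16/5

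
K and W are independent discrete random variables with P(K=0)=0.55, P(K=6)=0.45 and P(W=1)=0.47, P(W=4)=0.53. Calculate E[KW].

E[KW] = Σ_k Σ_w kw · P(K=k)P(W=w)
 = 0·0.2585 + 0·0.2915 + 6·0.2115 + 24·0.2385
 = 0 + 0 + 1.269 + 5.724
 = 6.993

6.993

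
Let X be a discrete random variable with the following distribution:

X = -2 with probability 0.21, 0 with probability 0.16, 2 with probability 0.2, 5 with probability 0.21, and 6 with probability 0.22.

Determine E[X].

E[X] = Σ x·P(X=x)
 = (-2)·0.21 + 0·0.16 + 2·0.2 + 5·0.21 + 6·0.22
 = (-0.42) + 0 + 0.4 + 1.05 + 1.32
 = 2.35

2.35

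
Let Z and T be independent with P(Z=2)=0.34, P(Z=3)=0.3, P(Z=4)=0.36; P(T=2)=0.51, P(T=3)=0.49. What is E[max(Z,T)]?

E[max(Z,T)] = Σ_z Σ_t max(z,t) · P(Z=z)P(T=t)
 = 2·0.1734 + 3·0.1666 + 3·0.153 + 3·0.147 + 4·0.1836 + 4·0.1764
 = 0.3468 + 0.4998 + 0.459 + 0.441 + 0.7344 + 0.7056
 = 3.1866

3.1866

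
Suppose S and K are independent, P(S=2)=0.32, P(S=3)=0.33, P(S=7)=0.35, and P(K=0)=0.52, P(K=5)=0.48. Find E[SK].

9.792

E[SK] = Σ_s Σ_k sk · P(S=s)P(K=k)
 = 0·0.1664 + 10·0.1536 + 0·0.1716 + 15·0.1584 + 0·0.182 + 35·0.168
 = 0 + 1.536 + 0 + 2.376 + 0 + 5.88
 = 9.792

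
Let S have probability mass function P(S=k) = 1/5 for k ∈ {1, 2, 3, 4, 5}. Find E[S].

3

E[S] = Σ s·P(S=s)
 = 1·1/5 + 2·1/5 + 3·1/5 + 4·1/5 + 5·1/5
 = 1/5 + 2/5 + 3/5 + 4/5 + 1
 = 3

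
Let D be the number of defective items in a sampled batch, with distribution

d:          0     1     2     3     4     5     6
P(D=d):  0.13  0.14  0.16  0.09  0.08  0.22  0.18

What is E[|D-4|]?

E[|D-4|] = Σ |d-4|·P(D=d)
 = 4·0.13 + 3·0.14 + 2·0.16 + 1·0.09 + 0·0.08 + 1·0.22 + 2·0.18
 = 0.52 + 0.42 + 0.32 + 0.09 + 0 + 0.22 + 0.36
 = 1.93

1.93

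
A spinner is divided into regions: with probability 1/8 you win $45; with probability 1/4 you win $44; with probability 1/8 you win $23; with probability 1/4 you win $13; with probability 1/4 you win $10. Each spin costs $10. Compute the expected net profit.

E[payout] = 45·1/8 + 44·1/4 + 23·1/8 + 13·1/4 + 10·1/4
 = 45/8 + 11 + 23/8 + 13/4 + 5/2
 = 101/4
Net = 101/4 - 10 = 61/4

15.25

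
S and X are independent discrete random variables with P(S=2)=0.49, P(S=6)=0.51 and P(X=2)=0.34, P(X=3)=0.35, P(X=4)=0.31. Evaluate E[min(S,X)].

2.4947

E[min(S,X)] = Σ_s Σ_x min(s,x) · P(S=s)P(X=x)
 = 2·0.1666 + 2·0.1715 + 2·0.1519 + 2·0.1734 + 3·0.1785 + 4·0.1581
 = 0.3332 + 0.343 + 0.3038 + 0.3468 + 0.5355 + 0.6324
 = 2.4947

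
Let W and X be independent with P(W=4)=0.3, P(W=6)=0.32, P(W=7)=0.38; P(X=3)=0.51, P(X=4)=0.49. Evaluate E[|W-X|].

E[|W-X|] = Σ_w Σ_x |w-x| · P(W=w)P(X=x)
 = 1·0.153 + 0·0.147 + 3·0.1632 + 2·0.1568 + 4·0.1938 + 3·0.1862
 = 0.153 + 0 + 0.4896 + 0.3136 + 0.7752 + 0.5586
 = 2.29

2.29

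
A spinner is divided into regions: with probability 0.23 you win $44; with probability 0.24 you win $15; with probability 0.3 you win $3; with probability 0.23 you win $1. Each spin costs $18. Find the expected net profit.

-3.15

E[payout] = 44·0.23 + 15·0.24 + 3·0.3 + 1·0.23
 = 10.12 + 3.6 + 0.9 + 0.23
 = 14.85
Net = 14.85 - 18 = -3.15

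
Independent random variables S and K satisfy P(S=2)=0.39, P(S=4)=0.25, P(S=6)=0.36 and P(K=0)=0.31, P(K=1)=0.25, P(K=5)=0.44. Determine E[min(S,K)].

1.8252

E[min(S,K)] = Σ_s Σ_k min(s,k) · P(S=s)P(K=k)
 = 0·0.1209 + 1·0.0975 + 2·0.1716 + 0·0.0775 + 1·0.0625 + 4·0.11 + 0·0.1116 + 1·0.09 + 5·0.1584
 = 0 + 0.0975 + 0.3432 + 0 + 0.0625 + 0.44 + 0 + 0.09 + 0.792
 = 1.8252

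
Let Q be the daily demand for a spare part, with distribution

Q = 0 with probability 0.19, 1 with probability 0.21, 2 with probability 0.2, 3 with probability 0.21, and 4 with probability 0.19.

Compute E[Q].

E[Q] = Σ q·P(Q=q)
 = 0·0.19 + 1·0.21 + 2·0.2 + 3·0.21 + 4·0.19
 = 0 + 0.21 + 0.4 + 0.63 + 0.76
 = 2

2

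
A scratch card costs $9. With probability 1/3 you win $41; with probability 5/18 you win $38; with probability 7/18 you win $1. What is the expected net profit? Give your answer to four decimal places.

E[payout] = 41·1/3 + 38·5/18 + 1·7/18
 = 41/3 + 95/9 + 7/18
 = 443/18
Net = 443/18 - 9 = 281/18

15.6111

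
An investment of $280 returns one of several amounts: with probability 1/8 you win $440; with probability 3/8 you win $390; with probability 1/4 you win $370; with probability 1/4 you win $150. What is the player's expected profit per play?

E[payout] = 440·1/8 + 390·3/8 + 370·1/4 + 150·1/4
 = 55 + 585/4 + 185/2 + 75/2
 = 1325/4
Net = 1325/4 - 280 = 205/4

51.25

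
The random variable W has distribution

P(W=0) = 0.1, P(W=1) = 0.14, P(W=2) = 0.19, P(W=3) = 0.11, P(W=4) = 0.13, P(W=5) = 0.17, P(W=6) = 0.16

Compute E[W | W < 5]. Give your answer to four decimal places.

2.0448

P(W < 5) = 0.1 + 0.14 + 0.19 + 0.11 + 0.13 = 0.67.
E[W | W < 5] = [0·0.1 + 1·0.14 + 2·0.19 + 3·0.11 + 4·0.13] / 0.67
 = 1.37 / 0.67
 = 137/67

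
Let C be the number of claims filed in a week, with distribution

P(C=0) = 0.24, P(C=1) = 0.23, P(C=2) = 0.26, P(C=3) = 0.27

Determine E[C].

E[C] = Σ c·P(C=c)
 = 0·0.24 + 1·0.23 + 2·0.26 + 3·0.27
 = 0 + 0.23 + 0.52 + 0.81
 = 1.56

1.56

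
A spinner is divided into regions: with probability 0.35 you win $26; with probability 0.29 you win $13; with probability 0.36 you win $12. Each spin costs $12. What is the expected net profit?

E[payout] = 26·0.35 + 13·0.29 + 12·0.36
 = 9.1 + 3.77 + 4.32
 = 17.19
Net = 17.19 - 12 = 5.19

5.19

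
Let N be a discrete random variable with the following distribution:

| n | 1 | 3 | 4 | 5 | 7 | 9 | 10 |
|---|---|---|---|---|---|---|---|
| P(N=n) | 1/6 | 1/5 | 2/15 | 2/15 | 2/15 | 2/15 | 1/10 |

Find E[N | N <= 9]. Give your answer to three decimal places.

P(N <= 9) = 1/6 + 1/5 + 2/15 + 2/15 + 2/15 + 2/15 = 9/10.
E[N | N <= 9] = [1·1/6 + 3·1/5 + 4·2/15 + 5·2/15 + 7·2/15 + 9·2/15] / (9/10)
 = 41/10 / (9/10)
 = 41/9

4.556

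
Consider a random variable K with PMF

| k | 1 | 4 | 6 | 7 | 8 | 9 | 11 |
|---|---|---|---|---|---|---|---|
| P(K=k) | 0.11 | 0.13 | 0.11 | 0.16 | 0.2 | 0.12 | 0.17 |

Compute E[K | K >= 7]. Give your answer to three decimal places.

8.723

P(K >= 7) = 0.16 + 0.2 + 0.12 + 0.17 = 0.65.
E[K | K >= 7] = [7·0.16 + 8·0.2 + 9·0.12 + 11·0.17] / 0.65
 = 5.67 / 0.65
 = 567/65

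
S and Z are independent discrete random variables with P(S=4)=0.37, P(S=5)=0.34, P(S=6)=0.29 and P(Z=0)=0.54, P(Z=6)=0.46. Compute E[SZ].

13.5792

E[SZ] = Σ_s Σ_z sz · P(S=s)P(Z=z)
 = 0·0.1998 + 24·0.1702 + 0·0.1836 + 30·0.1564 + 0·0.1566 + 36·0.1334
 = 0 + 4.0848 + 0 + 4.692 + 0 + 4.8024
 = 13.5792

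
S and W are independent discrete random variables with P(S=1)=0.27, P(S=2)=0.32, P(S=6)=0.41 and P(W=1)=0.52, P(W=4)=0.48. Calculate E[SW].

E[SW] = Σ_s Σ_w sw · P(S=s)P(W=w)
 = 1·0.1404 + 4·0.1296 + 2·0.1664 + 8·0.1536 + 6·0.2132 + 24·0.1968
 = 0.1404 + 0.5184 + 0.3328 + 1.2288 + 1.2792 + 4.7232
 = 8.2228

8.2228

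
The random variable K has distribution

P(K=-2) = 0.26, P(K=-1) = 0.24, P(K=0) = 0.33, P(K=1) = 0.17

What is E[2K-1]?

E[2K-1] = Σ (2k-1)·P(K=k)
 = (-5)·0.26 + (-3)·0.24 + (-1)·0.33 + 1·0.17
 = (-1.3) + (-0.72) + (-0.33) + 0.17
 = -2.18

-2.18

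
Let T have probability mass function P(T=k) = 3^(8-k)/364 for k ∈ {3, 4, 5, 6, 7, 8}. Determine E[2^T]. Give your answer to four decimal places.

E[2^T] = Σ 2^t·P(T=t)
 = 8·243/364 + 16·81/364 + 32·27/364 + 64·9/364 + 128·3/364 + 256·1/364
 = 486/91 + 324/91 + 216/91 + 144/91 + 96/91 + 64/91
 = 190/13

14.6154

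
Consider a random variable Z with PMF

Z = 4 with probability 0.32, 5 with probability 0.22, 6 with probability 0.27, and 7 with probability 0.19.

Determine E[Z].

E[Z] = Σ z·P(Z=z)
 = 4·0.32 + 5·0.22 + 6·0.27 + 7·0.19
 = 1.28 + 1.1 + 1.62 + 1.33
 = 5.33

5.33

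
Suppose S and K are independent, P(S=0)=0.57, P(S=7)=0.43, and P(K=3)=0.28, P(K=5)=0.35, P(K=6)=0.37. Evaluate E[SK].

14.4781

E[SK] = Σ_s Σ_k sk · P(S=s)P(K=k)
 = 0·0.1596 + 0·0.1995 + 0·0.2109 + 21·0.1204 + 35·0.1505 + 42·0.1591
 = 0 + 0 + 0 + 2.5284 + 5.2675 + 6.6822
 = 14.4781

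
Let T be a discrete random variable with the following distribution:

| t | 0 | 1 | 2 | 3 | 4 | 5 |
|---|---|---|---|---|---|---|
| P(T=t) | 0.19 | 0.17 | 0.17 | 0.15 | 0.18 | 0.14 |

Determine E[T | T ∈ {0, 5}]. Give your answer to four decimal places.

P(T ∈ {0, 5}) = 0.19 + 0.14 = 0.33.
E[T | T ∈ {0, 5}] = [0·0.19 + 5·0.14] / 0.33
 = 0.7 / 0.33
 = 70/33

2.1212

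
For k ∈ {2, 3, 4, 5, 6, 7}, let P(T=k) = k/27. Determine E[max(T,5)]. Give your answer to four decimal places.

E[max(T,5)] = Σ max(t,5)·P(T=t)
 = 5·2/27 + 5·1/9 + 5·4/27 + 5·5/27 + 6·2/9 + 7·7/27
 = 10/27 + 5/9 + 20/27 + 25/27 + 4/3 + 49/27
 = 155/27

5.7407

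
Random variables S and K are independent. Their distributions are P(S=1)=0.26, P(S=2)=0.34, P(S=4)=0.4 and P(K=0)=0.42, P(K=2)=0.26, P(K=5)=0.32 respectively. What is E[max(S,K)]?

3.3948

E[max(S,K)] = Σ_s Σ_k max(s,k) · P(S=s)P(K=k)
 = 1·0.1092 + 2·0.0676 + 5·0.0832 + 2·0.1428 + 2·0.0884 + 5·0.1088 + 4·0.168 + 4·0.104 + 5·0.128
 = 0.1092 + 0.1352 + 0.416 + 0.2856 + 0.1768 + 0.544 + 0.672 + 0.416 + 0.64
 = 3.3948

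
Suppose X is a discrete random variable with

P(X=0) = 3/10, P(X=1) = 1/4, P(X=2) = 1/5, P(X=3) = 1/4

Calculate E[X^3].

E[X^3] = Σ x^3·P(X=x)
 = 0·3/10 + 1·1/4 + 8·1/5 + 27·1/4
 = 0 + 1/4 + 8/5 + 27/4
 = 43/5

8.6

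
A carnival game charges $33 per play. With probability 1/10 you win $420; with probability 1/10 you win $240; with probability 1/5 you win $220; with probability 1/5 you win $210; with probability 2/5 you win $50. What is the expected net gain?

E[payout] = 420·1/10 + 240·1/10 + 220·1/5 + 210·1/5 + 50·2/5
 = 42 + 24 + 44 + 42 + 20
 = 172
Net = 172 - 33 = 139

139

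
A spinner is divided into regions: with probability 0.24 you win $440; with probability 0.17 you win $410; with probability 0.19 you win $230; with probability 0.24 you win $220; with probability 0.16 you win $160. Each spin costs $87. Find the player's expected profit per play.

210.4

E[payout] = 440·0.24 + 410·0.17 + 230·0.19 + 220·0.24 + 160·0.16
 = 105.6 + 69.7 + 43.7 + 52.8 + 25.6
 = 297.4
Net = 297.4 - 87 = 210.4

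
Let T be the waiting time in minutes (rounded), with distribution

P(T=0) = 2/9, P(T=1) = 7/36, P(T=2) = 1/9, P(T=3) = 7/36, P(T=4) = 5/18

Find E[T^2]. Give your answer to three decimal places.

E[T^2] = Σ t^2·P(T=t)
 = 0·2/9 + 1·7/36 + 4·1/9 + 9·7/36 + 16·5/18
 = 0 + 7/36 + 4/9 + 7/4 + 40/9
 = 41/6

6.833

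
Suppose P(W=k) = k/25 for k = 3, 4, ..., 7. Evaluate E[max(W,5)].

E[max(W,5)] = Σ max(w,5)·P(W=w)
 = 5·3/25 + 5·4/25 + 5·1/5 + 6·6/25 + 7·7/25
 = 3/5 + 4/5 + 1 + 36/25 + 49/25
 = 29/5

5.8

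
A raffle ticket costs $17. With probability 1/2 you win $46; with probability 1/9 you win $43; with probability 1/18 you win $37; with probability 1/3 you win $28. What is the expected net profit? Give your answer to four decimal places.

E[payout] = 46·1/2 + 43·1/9 + 37·1/18 + 28·1/3
 = 23 + 43/9 + 37/18 + 28/3
 = 235/6
Net = 235/6 - 17 = 133/6

22.1667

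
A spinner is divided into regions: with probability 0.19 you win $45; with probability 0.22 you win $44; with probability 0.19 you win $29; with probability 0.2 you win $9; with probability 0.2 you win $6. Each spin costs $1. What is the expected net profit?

25.74

E[payout] = 45·0.19 + 44·0.22 + 29·0.19 + 9·0.2 + 6·0.2
 = 8.55 + 9.68 + 5.51 + 1.8 + 1.2
 = 26.74
Net = 26.74 - 1 = 25.74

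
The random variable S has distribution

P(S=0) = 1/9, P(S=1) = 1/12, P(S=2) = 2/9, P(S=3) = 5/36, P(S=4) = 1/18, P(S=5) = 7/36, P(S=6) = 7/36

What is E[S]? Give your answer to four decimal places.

E[S] = Σ s·P(S=s)
 = 0·1/9 + 1·1/12 + 2·2/9 + 3·5/36 + 4·1/18 + 5·7/36 + 6·7/36
 = 0 + 1/12 + 4/9 + 5/12 + 2/9 + 35/36 + 7/6
 = 119/36

3.3056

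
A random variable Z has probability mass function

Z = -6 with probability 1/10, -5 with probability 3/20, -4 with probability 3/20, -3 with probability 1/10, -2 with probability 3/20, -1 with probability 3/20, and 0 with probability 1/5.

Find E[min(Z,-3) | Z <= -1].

-3.9375

P(Z <= -1) = 1/10 + 3/20 + 3/20 + 1/10 + 3/20 + 3/20 = 4/5.
E[min(Z,-3) | Z <= -1] = [(-6)·1/10 + (-5)·3/20 + (-4)·3/20 + (-3)·1/10 + (-3)·3/20 + (-3)·3/20] / (4/5)
 = -63/20 / (4/5)
 = -63/16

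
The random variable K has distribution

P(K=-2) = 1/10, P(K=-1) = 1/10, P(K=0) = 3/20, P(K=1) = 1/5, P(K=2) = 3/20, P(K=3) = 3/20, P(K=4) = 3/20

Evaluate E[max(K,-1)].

1.35

E[max(K,-1)] = Σ max(k,-1)·P(K=k)
 = (-1)·1/10 + (-1)·1/10 + 0·3/20 + 1·1/5 + 2·3/20 + 3·3/20 + 4·3/20
 = (-1/10) + (-1/10) + 0 + 1/5 + 3/10 + 9/20 + 3/5
 = 27/20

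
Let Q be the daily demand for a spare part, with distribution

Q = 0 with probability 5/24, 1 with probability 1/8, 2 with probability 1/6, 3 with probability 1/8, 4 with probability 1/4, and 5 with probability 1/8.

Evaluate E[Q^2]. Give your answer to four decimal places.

E[Q^2] = Σ q^2·P(Q=q)
 = 0·5/24 + 1·1/8 + 4·1/6 + 9·1/8 + 16·1/4 + 25·1/8
 = 0 + 1/8 + 2/3 + 9/8 + 4 + 25/8
 = 217/24

9.0417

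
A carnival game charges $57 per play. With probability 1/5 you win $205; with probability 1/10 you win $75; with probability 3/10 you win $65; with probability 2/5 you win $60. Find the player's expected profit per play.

35

E[payout] = 205·1/5 + 75·1/10 + 65·3/10 + 60·2/5
 = 41 + 15/2 + 39/2 + 24
 = 92
Net = 92 - 57 = 35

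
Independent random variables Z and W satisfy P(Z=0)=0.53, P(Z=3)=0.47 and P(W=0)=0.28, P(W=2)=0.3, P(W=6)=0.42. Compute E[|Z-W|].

2.7816

E[|Z-W|] = Σ_z Σ_w |z-w| · P(Z=z)P(W=w)
 = 0·0.1484 + 2·0.159 + 6·0.2226 + 3·0.1316 + 1·0.141 + 3·0.1974
 = 0 + 0.318 + 1.3356 + 0.3948 + 0.141 + 0.5922
 = 2.7816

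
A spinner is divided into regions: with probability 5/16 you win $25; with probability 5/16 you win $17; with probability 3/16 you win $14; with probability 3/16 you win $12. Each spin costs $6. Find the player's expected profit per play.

E[payout] = 25·5/16 + 17·5/16 + 14·3/16 + 12·3/16
 = 125/16 + 85/16 + 21/8 + 9/4
 = 18
Net = 18 - 6 = 12

12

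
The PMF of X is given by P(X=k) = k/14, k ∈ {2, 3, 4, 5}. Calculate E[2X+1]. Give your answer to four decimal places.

8.7143

E[2X+1] = Σ (2x+1)·P(X=x)
 = 5·1/7 + 7·3/14 + 9·2/7 + 11·5/14
 = 5/7 + 3/2 + 18/7 + 55/14
 = 61/7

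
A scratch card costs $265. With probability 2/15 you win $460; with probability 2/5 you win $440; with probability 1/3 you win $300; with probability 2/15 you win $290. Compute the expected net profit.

E[payout] = 460·2/15 + 440·2/5 + 300·1/3 + 290·2/15
 = 184/3 + 176 + 100 + 116/3
 = 376
Net = 376 - 265 = 111

111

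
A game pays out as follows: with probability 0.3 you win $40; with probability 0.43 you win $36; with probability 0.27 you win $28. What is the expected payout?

E[payout] = 40·0.3 + 36·0.43 + 28·0.27
 = 12 + 15.48 + 7.56
 = 35.04

35.04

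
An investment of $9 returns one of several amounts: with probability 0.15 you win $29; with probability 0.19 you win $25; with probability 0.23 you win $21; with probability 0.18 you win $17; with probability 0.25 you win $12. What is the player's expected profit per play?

10.99

E[payout] = 29·0.15 + 25·0.19 + 21·0.23 + 17·0.18 + 12·0.25
 = 4.35 + 4.75 + 4.83 + 3.06 + 3
 = 19.99
Net = 19.99 - 9 = 10.99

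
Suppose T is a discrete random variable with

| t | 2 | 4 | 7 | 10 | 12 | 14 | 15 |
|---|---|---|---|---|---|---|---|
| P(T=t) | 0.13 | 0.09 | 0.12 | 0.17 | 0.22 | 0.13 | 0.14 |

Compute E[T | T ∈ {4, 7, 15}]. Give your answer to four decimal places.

P(T ∈ {4, 7, 15}) = 0.09 + 0.12 + 0.14 = 0.35.
E[T | T ∈ {4, 7, 15}] = [4·0.09 + 7·0.12 + 15·0.14] / 0.35
 = 3.3 / 0.35
 = 66/7

9.4286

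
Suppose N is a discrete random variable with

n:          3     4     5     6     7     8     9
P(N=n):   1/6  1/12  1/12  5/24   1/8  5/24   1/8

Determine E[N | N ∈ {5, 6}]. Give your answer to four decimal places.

P(N ∈ {5, 6}) = 1/12 + 5/24 = 7/24.
E[N | N ∈ {5, 6}] = [5·1/12 + 6·5/24] / (7/24)
 = 5/3 / (7/24)
 = 40/7

5.7143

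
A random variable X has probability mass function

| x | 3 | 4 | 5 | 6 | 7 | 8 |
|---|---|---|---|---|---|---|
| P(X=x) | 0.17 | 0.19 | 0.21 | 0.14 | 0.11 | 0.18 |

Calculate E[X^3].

E[X^3] = Σ x^3·P(X=x)
 = 27·0.17 + 64·0.19 + 125·0.21 + 216·0.14 + 343·0.11 + 512·0.18
 = 4.59 + 12.16 + 26.25 + 30.24 + 37.73 + 92.16
 = 203.13

203.13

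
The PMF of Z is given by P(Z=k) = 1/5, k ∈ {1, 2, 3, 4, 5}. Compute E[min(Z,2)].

E[min(Z,2)] = Σ min(z,2)·P(Z=z)
 = 1·1/5 + 2·1/5 + 2·1/5 + 2·1/5 + 2·1/5
 = 1/5 + 2/5 + 2/5 + 2/5 + 2/5
 = 9/5

1.8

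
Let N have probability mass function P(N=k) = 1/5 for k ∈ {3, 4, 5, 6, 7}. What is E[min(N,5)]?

E[min(N,5)] = Σ min(n,5)·P(N=n)
 = 3·1/5 + 4·1/5 + 5·1/5 + 5·1/5 + 5·1/5
 = 3/5 + 4/5 + 1 + 1 + 1
 = 22/5

4.4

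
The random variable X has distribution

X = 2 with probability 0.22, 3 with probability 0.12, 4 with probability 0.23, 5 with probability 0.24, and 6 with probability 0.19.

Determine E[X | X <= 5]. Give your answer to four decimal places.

3.6049

P(X <= 5) = 0.22 + 0.12 + 0.23 + 0.24 = 0.81.
E[X | X <= 5] = [2·0.22 + 3·0.12 + 4·0.23 + 5·0.24] / 0.81
 = 2.92 / 0.81
 = 292/81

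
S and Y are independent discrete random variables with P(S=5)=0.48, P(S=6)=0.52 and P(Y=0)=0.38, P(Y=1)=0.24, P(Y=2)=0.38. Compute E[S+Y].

E[S+Y] = Σ_s Σ_y (s+y) · P(S=s)P(Y=y)
 = 5·0.1824 + 6·0.1152 + 7·0.1824 + 6·0.1976 + 7·0.1248 + 8·0.1976
 = 0.912 + 0.6912 + 1.2768 + 1.1856 + 0.8736 + 1.5808
 = 6.52

6.52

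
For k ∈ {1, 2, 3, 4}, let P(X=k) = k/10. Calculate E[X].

3

E[X] = Σ x·P(X=x)
 = 1·1/10 + 2·1/5 + 3·3/10 + 4·2/5
 = 1/10 + 2/5 + 9/10 + 8/5
 = 3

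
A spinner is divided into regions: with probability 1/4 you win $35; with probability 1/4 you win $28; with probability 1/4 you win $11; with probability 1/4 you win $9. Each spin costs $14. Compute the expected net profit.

6.75

E[payout] = 35·1/4 + 28·1/4 + 11·1/4 + 9·1/4
 = 35/4 + 7 + 11/4 + 9/4
 = 83/4
Net = 83/4 - 14 = 27/4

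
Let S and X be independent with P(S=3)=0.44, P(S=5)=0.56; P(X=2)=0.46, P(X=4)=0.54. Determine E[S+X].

7.2

E[S+X] = Σ_s Σ_x (s+x) · P(S=s)P(X=x)
 = 5·0.2024 + 7·0.2376 + 7·0.2576 + 9·0.3024
 = 1.012 + 1.6632 + 1.8032 + 2.7216
 = 7.2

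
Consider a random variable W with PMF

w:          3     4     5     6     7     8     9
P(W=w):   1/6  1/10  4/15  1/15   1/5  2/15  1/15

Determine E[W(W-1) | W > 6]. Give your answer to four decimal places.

51.6667

P(W > 6) = 1/5 + 2/15 + 1/15 = 2/5.
E[W(W-1) | W > 6] = [42·1/5 + 56·2/15 + 72·1/15] / (2/5)
 = 62/3 / (2/5)
 = 155/3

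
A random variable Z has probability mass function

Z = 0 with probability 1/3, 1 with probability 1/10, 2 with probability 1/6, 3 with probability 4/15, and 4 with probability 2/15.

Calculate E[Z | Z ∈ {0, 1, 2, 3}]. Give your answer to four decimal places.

1.4231

P(Z ∈ {0, 1, 2, 3}) = 1/3 + 1/10 + 1/6 + 4/15 = 13/15.
E[Z | Z ∈ {0, 1, 2, 3}] = [0·1/3 + 1·1/10 + 2·1/6 + 3·4/15] / (13/15)
 = 37/30 / (13/15)
 = 37/26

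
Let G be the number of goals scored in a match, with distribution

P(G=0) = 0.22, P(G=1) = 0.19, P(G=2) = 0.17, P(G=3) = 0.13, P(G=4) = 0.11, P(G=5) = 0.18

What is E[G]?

E[G] = Σ g·P(G=g)
 = 0·0.22 + 1·0.19 + 2·0.17 + 3·0.13 + 4·0.11 + 5·0.18
 = 0 + 0.19 + 0.34 + 0.39 + 0.44 + 0.9
 = 2.26

2.26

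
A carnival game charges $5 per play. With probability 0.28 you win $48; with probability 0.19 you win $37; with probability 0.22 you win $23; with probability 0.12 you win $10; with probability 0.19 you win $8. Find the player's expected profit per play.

E[payout] = 48·0.28 + 37·0.19 + 23·0.22 + 10·0.12 + 8·0.19
 = 13.44 + 7.03 + 5.06 + 1.2 + 1.52
 = 28.25
Net = 28.25 - 5 = 23.25

23.25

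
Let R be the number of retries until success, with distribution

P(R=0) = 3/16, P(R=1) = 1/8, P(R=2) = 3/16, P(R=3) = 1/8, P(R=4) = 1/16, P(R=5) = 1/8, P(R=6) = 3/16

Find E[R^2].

12.875

E[R^2] = Σ r^2·P(R=r)
 = 0·3/16 + 1·1/8 + 4·3/16 + 9·1/8 + 16·1/16 + 25·1/8 + 36·3/16
 = 0 + 1/8 + 3/4 + 9/8 + 1 + 25/8 + 27/4
 = 103/8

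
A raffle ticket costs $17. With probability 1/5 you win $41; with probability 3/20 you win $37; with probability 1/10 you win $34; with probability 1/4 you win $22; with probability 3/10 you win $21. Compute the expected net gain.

E[payout] = 41·1/5 + 37·3/20 + 34·1/10 + 22·1/4 + 21·3/10
 = 41/5 + 111/20 + 17/5 + 11/2 + 63/10
 = 579/20
Net = 579/20 - 17 = 239/20

11.95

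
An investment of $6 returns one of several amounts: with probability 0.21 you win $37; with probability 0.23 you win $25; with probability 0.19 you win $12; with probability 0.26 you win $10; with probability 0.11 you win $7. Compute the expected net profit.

E[payout] = 37·0.21 + 25·0.23 + 12·0.19 + 10·0.26 + 7·0.11
 = 7.77 + 5.75 + 2.28 + 2.6 + 0.77
 = 19.17
Net = 19.17 - 6 = 13.17

13.17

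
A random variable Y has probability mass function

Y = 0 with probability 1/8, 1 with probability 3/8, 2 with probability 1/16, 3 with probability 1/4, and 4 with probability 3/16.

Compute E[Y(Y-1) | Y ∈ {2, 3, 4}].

7.75

P(Y ∈ {2, 3, 4}) = 1/16 + 1/4 + 3/16 = 1/2.
E[Y(Y-1) | Y ∈ {2, 3, 4}] = [2·1/16 + 6·1/4 + 12·3/16] / (1/2)
 = 31/8 / (1/2)
 = 31/4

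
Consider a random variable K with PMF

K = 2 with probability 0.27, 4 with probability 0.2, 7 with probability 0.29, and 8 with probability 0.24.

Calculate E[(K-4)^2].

E[(K-4)^2] = Σ (k-4)^2·P(K=k)
 = 4·0.27 + 0·0.2 + 9·0.29 + 16·0.24
 = 1.08 + 0 + 2.61 + 3.84
 = 7.53

7.53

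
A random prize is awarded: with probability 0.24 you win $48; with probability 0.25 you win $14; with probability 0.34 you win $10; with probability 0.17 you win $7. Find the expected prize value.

19.61

E[payout] = 48·0.24 + 14·0.25 + 10·0.34 + 7·0.17
 = 11.52 + 3.5 + 3.4 + 1.19
 = 19.61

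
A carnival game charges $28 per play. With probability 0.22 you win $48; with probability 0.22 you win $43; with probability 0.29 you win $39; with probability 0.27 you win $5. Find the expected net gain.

E[payout] = 48·0.22 + 43·0.22 + 39·0.29 + 5·0.27
 = 10.56 + 9.46 + 11.31 + 1.35
 = 32.68
Net = 32.68 - 28 = 4.68

4.68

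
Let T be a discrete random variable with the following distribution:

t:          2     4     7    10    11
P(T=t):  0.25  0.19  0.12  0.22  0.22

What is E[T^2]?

E[T^2] = Σ t^2·P(T=t)
 = 4·0.25 + 16·0.19 + 49·0.12 + 100·0.22 + 121·0.22
 = 1 + 3.04 + 5.88 + 22 + 26.62
 = 58.54

58.54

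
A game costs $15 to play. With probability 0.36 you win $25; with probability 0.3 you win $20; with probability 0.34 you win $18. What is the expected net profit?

E[payout] = 25·0.36 + 20·0.3 + 18·0.34
 = 9 + 6 + 6.12
 = 21.12
Net = 21.12 - 15 = 6.12

6.12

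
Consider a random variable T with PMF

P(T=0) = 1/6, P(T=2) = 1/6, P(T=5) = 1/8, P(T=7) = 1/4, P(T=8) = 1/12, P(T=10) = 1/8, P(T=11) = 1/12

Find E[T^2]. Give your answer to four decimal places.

E[T^2] = Σ t^2·P(T=t)
 = 0·1/6 + 4·1/6 + 25·1/8 + 49·1/4 + 64·1/12 + 100·1/8 + 121·1/12
 = 0 + 2/3 + 25/8 + 49/4 + 16/3 + 25/2 + 121/12
 = 1055/24

43.9583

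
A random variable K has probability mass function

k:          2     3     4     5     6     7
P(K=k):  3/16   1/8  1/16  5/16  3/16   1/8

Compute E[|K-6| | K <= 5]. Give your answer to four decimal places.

P(K <= 5) = 3/16 + 1/8 + 1/16 + 5/16 = 11/16.
E[|K-6| | K <= 5] = [4·3/16 + 3·1/8 + 2·1/16 + 1·5/16] / (11/16)
 = 25/16 / (11/16)
 = 25/11

2.2727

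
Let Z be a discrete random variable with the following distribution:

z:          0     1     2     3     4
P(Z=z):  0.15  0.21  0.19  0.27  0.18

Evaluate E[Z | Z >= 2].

P(Z >= 2) = 0.19 + 0.27 + 0.18 = 0.64.
E[Z | Z >= 2] = [2·0.19 + 3·0.27 + 4·0.18] / 0.64
 = 1.91 / 0.64
 = 191/64

2.984375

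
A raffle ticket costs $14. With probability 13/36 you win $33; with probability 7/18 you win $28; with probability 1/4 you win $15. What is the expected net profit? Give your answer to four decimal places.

E[payout] = 33·13/36 + 28·7/18 + 15·1/4
 = 143/12 + 98/9 + 15/4
 = 239/9
Net = 239/9 - 14 = 113/9

12.5556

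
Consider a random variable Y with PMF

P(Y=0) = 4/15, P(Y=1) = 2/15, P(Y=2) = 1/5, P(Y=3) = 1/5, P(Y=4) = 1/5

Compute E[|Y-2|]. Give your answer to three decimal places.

E[|Y-2|] = Σ |y-2|·P(Y=y)
 = 2·4/15 + 1·2/15 + 0·1/5 + 1·1/5 + 2·1/5
 = 8/15 + 2/15 + 0 + 1/5 + 2/5
 = 19/15

1.267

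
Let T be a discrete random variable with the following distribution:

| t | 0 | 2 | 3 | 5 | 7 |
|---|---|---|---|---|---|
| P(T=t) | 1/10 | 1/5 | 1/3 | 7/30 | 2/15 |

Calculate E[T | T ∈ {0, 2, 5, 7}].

3.75

P(T ∈ {0, 2, 5, 7}) = 1/10 + 1/5 + 7/30 + 2/15 = 2/3.
E[T | T ∈ {0, 2, 5, 7}] = [0·1/10 + 2·1/5 + 5·7/30 + 7·2/15] / (2/3)
 = 5/2 / (2/3)
 = 15/4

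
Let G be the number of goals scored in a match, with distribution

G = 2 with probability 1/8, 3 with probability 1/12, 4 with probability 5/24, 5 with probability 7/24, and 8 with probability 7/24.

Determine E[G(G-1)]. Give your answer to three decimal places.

25.417

E[G(G-1)] = Σ g(g-1)·P(G=g)
 = 2·1/8 + 6·1/12 + 12·5/24 + 20·7/24 + 56·7/24
 = 1/4 + 1/2 + 5/2 + 35/6 + 49/3
 = 305/12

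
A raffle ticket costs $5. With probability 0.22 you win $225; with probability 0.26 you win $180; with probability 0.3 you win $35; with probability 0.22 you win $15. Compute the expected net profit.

E[payout] = 225·0.22 + 180·0.26 + 35·0.3 + 15·0.22
 = 49.5 + 46.8 + 10.5 + 3.3
 = 110.1
Net = 110.1 - 5 = 105.1

105.1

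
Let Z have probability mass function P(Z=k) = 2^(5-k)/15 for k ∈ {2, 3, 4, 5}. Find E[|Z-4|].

E[|Z-4|] = Σ |z-4|·P(Z=z)
 = 2·8/15 + 1·4/15 + 0·2/15 + 1·1/15
 = 16/15 + 4/15 + 0 + 1/15
 = 7/5

1.4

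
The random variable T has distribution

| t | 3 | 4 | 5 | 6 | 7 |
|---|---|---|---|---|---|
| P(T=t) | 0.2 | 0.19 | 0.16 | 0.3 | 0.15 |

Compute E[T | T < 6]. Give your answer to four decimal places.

3.9273

P(T < 6) = 0.2 + 0.19 + 0.16 = 0.55.
E[T | T < 6] = [3·0.2 + 4·0.19 + 5·0.16] / 0.55
 = 2.16 / 0.55
 = 216/55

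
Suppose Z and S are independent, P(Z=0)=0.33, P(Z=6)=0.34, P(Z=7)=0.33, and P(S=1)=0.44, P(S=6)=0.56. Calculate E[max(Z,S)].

E[max(Z,S)] = Σ_z Σ_s max(z,s) · P(Z=z)P(S=s)
 = 1·0.1452 + 6·0.1848 + 6·0.1496 + 6·0.1904 + 7·0.1452 + 7·0.1848
 = 0.1452 + 1.1088 + 0.8976 + 1.1424 + 1.0164 + 1.2936
 = 5.604

5.604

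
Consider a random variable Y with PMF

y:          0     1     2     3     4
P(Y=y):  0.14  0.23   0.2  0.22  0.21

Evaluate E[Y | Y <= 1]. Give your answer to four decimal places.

P(Y <= 1) = 0.14 + 0.23 = 0.37.
E[Y | Y <= 1] = [0·0.14 + 1·0.23] / 0.37
 = 0.23 / 0.37
 = 23/37

0.6216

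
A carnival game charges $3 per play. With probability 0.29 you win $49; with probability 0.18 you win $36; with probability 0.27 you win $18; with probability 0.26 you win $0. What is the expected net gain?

E[payout] = 49·0.29 + 36·0.18 + 18·0.27 + 0·0.26
 = 14.21 + 6.48 + 4.86 + 0
 = 25.55
Net = 25.55 - 3 = 22.55

22.55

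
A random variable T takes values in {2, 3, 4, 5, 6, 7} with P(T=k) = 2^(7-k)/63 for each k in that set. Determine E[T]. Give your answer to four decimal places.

2.9048

E[T] = Σ t·P(T=t)
 = 2·32/63 + 3·16/63 + 4·8/63 + 5·4/63 + 6·2/63 + 7·1/63
 = 64/63 + 16/21 + 32/63 + 20/63 + 4/21 + 1/9
 = 61/21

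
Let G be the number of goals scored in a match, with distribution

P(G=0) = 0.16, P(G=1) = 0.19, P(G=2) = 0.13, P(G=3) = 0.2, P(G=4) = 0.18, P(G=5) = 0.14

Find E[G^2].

E[G^2] = Σ g^2·P(G=g)
 = 0·0.16 + 1·0.19 + 4·0.13 + 9·0.2 + 16·0.18 + 25·0.14
 = 0 + 0.19 + 0.52 + 1.8 + 2.88 + 3.5
 = 8.89

8.89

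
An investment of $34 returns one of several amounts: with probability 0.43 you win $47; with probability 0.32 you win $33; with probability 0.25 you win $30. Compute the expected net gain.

4.27

E[payout] = 47·0.43 + 33·0.32 + 30·0.25
 = 20.21 + 10.56 + 7.5
 = 38.27
Net = 38.27 - 34 = 4.27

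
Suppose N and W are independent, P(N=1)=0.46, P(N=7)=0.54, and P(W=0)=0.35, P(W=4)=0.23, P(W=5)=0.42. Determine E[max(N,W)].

E[max(N,W)] = Σ_n Σ_w max(n,w) · P(N=n)P(W=w)
 = 1·0.161 + 4·0.1058 + 5·0.1932 + 7·0.189 + 7·0.1242 + 7·0.2268
 = 0.161 + 0.4232 + 0.966 + 1.323 + 0.8694 + 1.5876
 = 5.3302

5.3302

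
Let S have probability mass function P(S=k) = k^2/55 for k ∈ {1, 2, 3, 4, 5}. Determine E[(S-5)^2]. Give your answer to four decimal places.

1.8909

E[(S-5)^2] = Σ (s-5)^2·P(S=s)
 = 16·1/55 + 9·4/55 + 4·9/55 + 1·16/55 + 0·5/11
 = 16/55 + 36/55 + 36/55 + 16/55 + 0
 = 104/55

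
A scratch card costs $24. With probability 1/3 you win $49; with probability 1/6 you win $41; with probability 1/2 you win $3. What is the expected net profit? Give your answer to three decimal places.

0.667

E[payout] = 49·1/3 + 41·1/6 + 3·1/2
 = 49/3 + 41/6 + 3/2
 = 74/3
Net = 74/3 - 24 = 2/3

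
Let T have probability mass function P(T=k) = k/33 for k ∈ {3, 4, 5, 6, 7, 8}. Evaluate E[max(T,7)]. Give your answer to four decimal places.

7.2424

E[max(T,7)] = Σ max(t,7)·P(T=t)
 = 7·1/11 + 7·4/33 + 7·5/33 + 7·2/11 + 7·7/33 + 8·8/33
 = 7/11 + 28/33 + 35/33 + 14/11 + 49/33 + 64/33
 = 239/33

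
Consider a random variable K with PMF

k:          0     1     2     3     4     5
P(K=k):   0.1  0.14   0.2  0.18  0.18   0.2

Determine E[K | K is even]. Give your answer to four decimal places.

P(K is even) = 0.1 + 0.2 + 0.18 = 0.48.
E[K | K is even] = [0·0.1 + 2·0.2 + 4·0.18] / 0.48
 = 1.12 / 0.48
 = 7/3

2.3333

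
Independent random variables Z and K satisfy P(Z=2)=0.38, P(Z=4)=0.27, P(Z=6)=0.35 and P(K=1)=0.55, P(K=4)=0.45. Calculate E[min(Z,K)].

2.008

E[min(Z,K)] = Σ_z Σ_k min(z,k) · P(Z=z)P(K=k)
 = 1·0.209 + 2·0.171 + 1·0.1485 + 4·0.1215 + 1·0.1925 + 4·0.1575
 = 0.209 + 0.342 + 0.1485 + 0.486 + 0.1925 + 0.63
 = 2.008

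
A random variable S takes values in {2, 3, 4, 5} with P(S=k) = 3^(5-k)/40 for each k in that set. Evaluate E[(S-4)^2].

2.95

E[(S-4)^2] = Σ (s-4)^2·P(S=s)
 = 4·27/40 + 1·9/40 + 0·3/40 + 1·1/40
 = 27/10 + 9/40 + 0 + 1/40
 = 59/20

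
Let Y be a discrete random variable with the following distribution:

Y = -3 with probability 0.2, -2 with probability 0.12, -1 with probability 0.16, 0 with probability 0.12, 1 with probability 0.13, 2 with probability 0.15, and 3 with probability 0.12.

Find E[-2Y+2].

2.42

E[-2Y+2] = Σ (-2y+2)·P(Y=y)
 = 8·0.2 + 6·0.12 + 4·0.16 + 2·0.12 + 0·0.13 + (-2)·0.15 + (-4)·0.12
 = 1.6 + 0.72 + 0.64 + 0.24 + 0 + (-0.3) + (-0.48)
 = 2.42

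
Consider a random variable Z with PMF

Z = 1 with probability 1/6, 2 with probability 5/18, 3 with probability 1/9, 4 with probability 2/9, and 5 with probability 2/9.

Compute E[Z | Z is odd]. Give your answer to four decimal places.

3.2222

P(Z is odd) = 1/6 + 1/9 + 2/9 = 1/2.
E[Z | Z is odd] = [1·1/6 + 3·1/9 + 5·2/9] / (1/2)
 = 29/18 / (1/2)
 = 29/9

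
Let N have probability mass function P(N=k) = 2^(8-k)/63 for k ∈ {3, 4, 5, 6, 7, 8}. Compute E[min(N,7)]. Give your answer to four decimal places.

E[min(N,7)] = Σ min(n,7)·P(N=n)
 = 3·32/63 + 4·16/63 + 5·8/63 + 6·4/63 + 7·2/63 + 7·1/63
 = 32/21 + 64/63 + 40/63 + 8/21 + 2/9 + 1/9
 = 35/9

3.8889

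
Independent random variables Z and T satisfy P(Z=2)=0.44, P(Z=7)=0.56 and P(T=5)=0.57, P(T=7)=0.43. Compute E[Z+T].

E[Z+T] = Σ_z Σ_t (z+t) · P(Z=z)P(T=t)
 = 7·0.2508 + 9·0.1892 + 12·0.3192 + 14·0.2408
 = 1.7556 + 1.7028 + 3.8304 + 3.3712
 = 10.66

10.66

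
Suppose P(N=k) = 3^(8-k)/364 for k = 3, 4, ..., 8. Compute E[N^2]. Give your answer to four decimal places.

12.8929

E[N^2] = Σ n^2·P(N=n)
 = 9·243/364 + 16·81/364 + 25·27/364 + 36·9/364 + 49·3/364 + 64·1/364
 = 2187/364 + 324/91 + 675/364 + 81/91 + 21/52 + 16/91
 = 361/28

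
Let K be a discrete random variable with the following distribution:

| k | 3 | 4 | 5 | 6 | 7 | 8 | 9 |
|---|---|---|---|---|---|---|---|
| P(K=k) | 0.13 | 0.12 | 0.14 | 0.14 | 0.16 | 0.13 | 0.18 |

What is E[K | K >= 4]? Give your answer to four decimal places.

6.6667

P(K >= 4) = 0.12 + 0.14 + 0.14 + 0.16 + 0.13 + 0.18 = 0.87.
E[K | K >= 4] = [4·0.12 + 5·0.14 + 6·0.14 + 7·0.16 + 8·0.13 + 9·0.18] / 0.87
 = 5.8 / 0.87
 = 20/3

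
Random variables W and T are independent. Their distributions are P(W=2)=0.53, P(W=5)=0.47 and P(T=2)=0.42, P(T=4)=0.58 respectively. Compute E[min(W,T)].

2.5452

E[min(W,T)] = Σ_w Σ_t min(w,t) · P(W=w)P(T=t)
 = 2·0.2226 + 2·0.3074 + 2·0.1974 + 4·0.2726
 = 0.4452 + 0.6148 + 0.3948 + 1.0904
 = 2.5452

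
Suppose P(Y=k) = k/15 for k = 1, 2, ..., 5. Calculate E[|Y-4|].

E[|Y-4|] = Σ |y-4|·P(Y=y)
 = 3·1/15 + 2·2/15 + 1·1/5 + 0·4/15 + 1·1/3
 = 1/5 + 4/15 + 1/5 + 0 + 1/3
 = 1

1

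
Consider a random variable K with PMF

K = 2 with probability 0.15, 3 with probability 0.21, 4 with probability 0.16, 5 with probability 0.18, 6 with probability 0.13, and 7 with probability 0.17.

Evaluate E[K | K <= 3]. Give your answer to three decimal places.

P(K <= 3) = 0.15 + 0.21 = 0.36.
E[K | K <= 3] = [2·0.15 + 3·0.21] / 0.36
 = 0.93 / 0.36
 = 31/12

2.583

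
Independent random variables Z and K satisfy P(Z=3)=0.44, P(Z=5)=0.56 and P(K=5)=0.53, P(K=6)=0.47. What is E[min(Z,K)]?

4.12

E[min(Z,K)] = Σ_z Σ_k min(z,k) · P(Z=z)P(K=k)
 = 3·0.2332 + 3·0.2068 + 5·0.2968 + 5·0.2632
 = 0.6996 + 0.6204 + 1.484 + 1.316
 = 4.12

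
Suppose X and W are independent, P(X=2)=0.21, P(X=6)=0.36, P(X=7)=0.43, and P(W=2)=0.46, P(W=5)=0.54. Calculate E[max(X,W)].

5.9302

E[max(X,W)] = Σ_x Σ_w max(x,w) · P(X=x)P(W=w)
 = 2·0.0966 + 5·0.1134 + 6·0.1656 + 6·0.1944 + 7·0.1978 + 7·0.2322
 = 0.1932 + 0.567 + 0.9936 + 1.1664 + 1.3846 + 1.6254
 = 5.9302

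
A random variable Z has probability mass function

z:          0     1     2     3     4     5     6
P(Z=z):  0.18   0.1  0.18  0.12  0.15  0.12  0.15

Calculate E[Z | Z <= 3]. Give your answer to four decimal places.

1.4138

P(Z <= 3) = 0.18 + 0.1 + 0.18 + 0.12 = 0.58.
E[Z | Z <= 3] = [0·0.18 + 1·0.1 + 2·0.18 + 3·0.12] / 0.58
 = 0.82 / 0.58
 = 41/29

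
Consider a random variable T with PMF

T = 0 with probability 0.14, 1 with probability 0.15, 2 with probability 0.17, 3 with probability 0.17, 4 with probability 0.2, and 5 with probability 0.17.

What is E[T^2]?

9.81

E[T^2] = Σ t^2·P(T=t)
 = 0·0.14 + 1·0.15 + 4·0.17 + 9·0.17 + 16·0.2 + 25·0.17
 = 0 + 0.15 + 0.68 + 1.53 + 3.2 + 4.25
 = 9.81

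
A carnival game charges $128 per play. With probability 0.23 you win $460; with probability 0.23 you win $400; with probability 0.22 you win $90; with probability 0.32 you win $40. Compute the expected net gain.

102.4

E[payout] = 460·0.23 + 400·0.23 + 90·0.22 + 40·0.32
 = 105.8 + 92 + 19.8 + 12.8
 = 230.4
Net = 230.4 - 128 = 102.4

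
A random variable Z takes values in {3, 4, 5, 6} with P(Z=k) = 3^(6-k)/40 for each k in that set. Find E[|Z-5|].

E[|Z-5|] = Σ |z-5|·P(Z=z)
 = 2·27/40 + 1·9/40 + 0·3/40 + 1·1/40
 = 27/20 + 9/40 + 0 + 1/40
 = 8/5

1.6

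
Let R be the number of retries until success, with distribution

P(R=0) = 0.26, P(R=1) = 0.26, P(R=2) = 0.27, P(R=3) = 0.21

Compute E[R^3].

8.09

E[R^3] = Σ r^3·P(R=r)
 = 0·0.26 + 1·0.26 + 8·0.27 + 27·0.21
 = 0 + 0.26 + 2.16 + 5.67
 = 8.09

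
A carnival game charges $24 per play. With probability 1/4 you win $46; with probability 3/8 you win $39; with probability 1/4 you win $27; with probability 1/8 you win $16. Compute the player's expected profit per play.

10.875

E[payout] = 46·1/4 + 39·3/8 + 27·1/4 + 16·1/8
 = 23/2 + 117/8 + 27/4 + 2
 = 279/8
Net = 279/8 - 24 = 87/8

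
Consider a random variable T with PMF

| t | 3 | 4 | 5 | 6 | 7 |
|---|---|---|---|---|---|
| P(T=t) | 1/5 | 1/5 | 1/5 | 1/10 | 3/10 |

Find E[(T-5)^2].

E[(T-5)^2] = Σ (t-5)^2·P(T=t)
 = 4·1/5 + 1·1/5 + 0·1/5 + 1·1/10 + 4·3/10
 = 4/5 + 1/5 + 0 + 1/10 + 6/5
 = 23/10

2.3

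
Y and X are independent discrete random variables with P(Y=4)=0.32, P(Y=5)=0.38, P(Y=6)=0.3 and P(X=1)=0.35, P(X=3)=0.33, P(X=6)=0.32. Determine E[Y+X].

E[Y+X] = Σ_y Σ_x (y+x) · P(Y=y)P(X=x)
 = 5·0.112 + 7·0.1056 + 10·0.1024 + 6·0.133 + 8·0.1254 + 11·0.1216 + 7·0.105 + 9·0.099 + 12·0.096
 = 0.56 + 0.7392 + 1.024 + 0.798 + 1.0032 + 1.3376 + 0.735 + 0.891 + 1.152
 = 8.24

8.24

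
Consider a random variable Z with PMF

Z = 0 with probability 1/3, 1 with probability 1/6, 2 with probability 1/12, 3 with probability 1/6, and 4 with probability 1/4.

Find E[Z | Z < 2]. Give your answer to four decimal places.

0.3333

P(Z < 2) = 1/3 + 1/6 = 1/2.
E[Z | Z < 2] = [0·1/3 + 1·1/6] / (1/2)
 = 1/6 / (1/2)
 = 1/3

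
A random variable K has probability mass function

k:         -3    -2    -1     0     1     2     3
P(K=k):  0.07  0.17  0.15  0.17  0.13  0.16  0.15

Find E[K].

0.2

E[K] = Σ k·P(K=k)
 = (-3)·0.07 + (-2)·0.17 + (-1)·0.15 + 0·0.17 + 1·0.13 + 2·0.16 + 3·0.15
 = (-0.21) + (-0.34) + (-0.15) + 0 + 0.13 + 0.32 + 0.45
 = 0.2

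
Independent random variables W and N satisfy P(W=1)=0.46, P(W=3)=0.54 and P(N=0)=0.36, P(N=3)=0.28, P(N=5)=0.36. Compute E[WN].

5.4912

E[WN] = Σ_w Σ_n wn · P(W=w)P(N=n)
 = 0·0.1656 + 3·0.1288 + 5·0.1656 + 0·0.1944 + 9·0.1512 + 15·0.1944
 = 0 + 0.3864 + 0.828 + 0 + 1.3608 + 2.916
 = 5.4912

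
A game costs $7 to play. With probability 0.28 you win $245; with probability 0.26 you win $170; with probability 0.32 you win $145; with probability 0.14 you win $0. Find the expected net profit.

152.2

E[payout] = 245·0.28 + 170·0.26 + 145·0.32 + 0·0.14
 = 68.6 + 44.2 + 46.4 + 0
 = 159.2
Net = 159.2 - 7 = 152.2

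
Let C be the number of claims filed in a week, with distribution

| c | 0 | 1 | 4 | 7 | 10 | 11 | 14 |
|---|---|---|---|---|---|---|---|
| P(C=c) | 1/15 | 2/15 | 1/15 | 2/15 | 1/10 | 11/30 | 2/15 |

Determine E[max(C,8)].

E[max(C,8)] = Σ max(c,8)·P(C=c)
 = 8·1/15 + 8·2/15 + 8·1/15 + 8·2/15 + 10·1/10 + 11·11/30 + 14·2/15
 = 8/15 + 16/15 + 8/15 + 16/15 + 1 + 121/30 + 28/15
 = 101/10

10.1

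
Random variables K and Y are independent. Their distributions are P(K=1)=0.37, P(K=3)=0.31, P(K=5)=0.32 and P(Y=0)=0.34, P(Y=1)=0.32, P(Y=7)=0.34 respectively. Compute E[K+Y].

5.6

E[K+Y] = Σ_k Σ_y (k+y) · P(K=k)P(Y=y)
 = 1·0.1258 + 2·0.1184 + 8·0.1258 + 3·0.1054 + 4·0.0992 + 10·0.1054 + 5·0.1088 + 6·0.1024 + 12·0.1088
 = 0.1258 + 0.2368 + 1.0064 + 0.3162 + 0.3968 + 1.054 + 0.544 + 0.6144 + 1.3056
 = 5.6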